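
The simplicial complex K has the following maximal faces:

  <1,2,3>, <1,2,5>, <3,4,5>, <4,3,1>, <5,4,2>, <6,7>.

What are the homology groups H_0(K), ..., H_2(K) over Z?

K has 7 vertices, 11 edges, 5 triangles.
rank ∂_0 = 0, rank ∂_1 = 5 ⇒ b_0 = 7 − 0 − 5 = 2; all invariant factors of ∂_1 are 1 so no torsion. So H_0 = Z^2.
rank ∂_1 = 5, rank ∂_2 = 5 ⇒ b_1 = 11 − 5 − 5 = 1; all invariant factors of ∂_2 are 1 so no torsion. So H_1 = Z.
rank ∂_2 = 5, rank ∂_3 = 0 ⇒ b_2 = 5 − 5 − 0 = 0. So H_2 = 0.

H_0 ≅ Z^2,  H_1 ≅ Z,  H_2 = 0.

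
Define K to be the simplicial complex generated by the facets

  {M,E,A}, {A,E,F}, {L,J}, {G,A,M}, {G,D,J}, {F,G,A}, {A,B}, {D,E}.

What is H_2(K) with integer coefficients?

H_2 = 0.

Order the vertices as A < B < D < E < F < G < J < L < M. Listing each simplex with vertices in this order, K has dimension 2 with simplices:

  0-simplices (9): A, B, D, E, F, G, J, L, M
  1-simplices (14): AB, AE, AF, AG, AM, DE, DG, DJ, EF, EM, FG, GJ, GM, JL
  2-simplices (5): AEF, AEM, AFG, AGM, DGJ

Hence C_0 ≅ Z^9, C_1 ≅ Z^14, C_2 ≅ Z^5.

The boundary map ∂_1: C_1 → C_0 is given by ∂[p,q] = [q] − [p]. For instance
  ∂GM = M − G.
As a 9×14 matrix over Z this has rank 8, with invariant factors (1,1,1,1,1,1,1,1).

Boundary ∂_2: C_2 → C_1 sends each 2-simplex [p,q,r] to [q,r] − [p,r] + [p,q]. For instance
  ∂DGJ = GJ − DJ + DG,
  ∂AEM = EM − AM + AE.
The resulting 14×5 matrix has rank 5, and its Smith normal form has invariant factors (1,1,1,1,1).

Reading off H_k = ker ∂_k / im ∂_{k+1}:

  H_2: rank ker ∂_2 − rank ∂_3 = (5 − 5) − 0 = 0, and there is no ∂_3, so H_2 = 0.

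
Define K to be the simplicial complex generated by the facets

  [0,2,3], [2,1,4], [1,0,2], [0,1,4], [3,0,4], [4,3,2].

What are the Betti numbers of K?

b_0 = 1, b_1 = 0, b_2 = 1.

Take the total order 0 < 1 < 2 < 3 < 4 on the vertex set. Then K (dimension 2) consists of the simplices:

  0-simplices (5): [0], [1], [2], [3], [4]
  1-simplices (9): [0,1], [0,2], [0,3], [0,4], [1,2], [1,4], [2,3], [2,4], [3,4]
  2-simplices (6): [0,1,2], [0,1,4], [0,2,3], [0,3,4], [1,2,4], [2,3,4]

giving chain groups C_0 ≅ Z^5, C_1 ≅ Z^9, C_2 ≅ Z^6.

The boundary map ∂_1: C_1 → C_0 sends each edge [p,q] (with p < q) to q − p. For instance
  ∂[1,4] = [4] − [1].
As a 5×9 matrix over Z this has rank 4, with invariant factors (1,1,1,1).

The boundary map ∂_2: C_2 → C_1 sends each 2-simplex [p,q,r] to [q,r] − [p,r] + [p,q]. For instance
  ∂[1,2,4] = [2,4] − [1,4] + [1,2],
  ∂[0,1,4] = [1,4] − [0,4] + [0,1].
This gives a 9×6 integer matrix of rank 5; reducing to Smith normal form yields diagonal entries (1,1,1,1,1).

Computing H_k = (kernel of ∂_k) / (image of ∂_{k+1}):

  H_0: rank C_0 − rank ∂_1 = 5 − 4 = 1, and the invariant factors of ∂_1 are all 1, so H_0 ≅ Z.
  H_1: rank ker ∂_1 − rank ∂_2 = (9 − 4) − 5 = 0, and the invariant factors of ∂_2 are all 1, so H_1 ≅ 0.
  H_2: rank ker ∂_2 − rank ∂_3 = (6 − 5) − 0 = 1, and there is no ∂_3, so H_2 ≅ Z.

(K is a triangulation of the 2-sphere S^2.)

Hence the Betti numbers are b_0 = 1, b_1 = 0, b_2 = 1.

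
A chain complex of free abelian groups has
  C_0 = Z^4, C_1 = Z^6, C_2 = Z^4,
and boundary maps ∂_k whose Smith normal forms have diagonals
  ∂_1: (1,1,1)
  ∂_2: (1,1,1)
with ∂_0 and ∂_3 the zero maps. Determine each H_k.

H_0: b_0 = 4 − 0 − 3 = 1; torsion from ∂_1 factors > 1: none. So H_0 ≅ Z.
H_1: b_1 = 6 − 3 − 3 = 0; torsion from ∂_2 factors > 1: none. So H_1 ≅ 0.
H_2: b_2 = 4 − 3 − 0 = 1; torsion from ∂_3 factors > 1: none. So H_2 ≅ Z.

H_0 ≅ Z,  H_1 = 0,  H_2 ≅ Z.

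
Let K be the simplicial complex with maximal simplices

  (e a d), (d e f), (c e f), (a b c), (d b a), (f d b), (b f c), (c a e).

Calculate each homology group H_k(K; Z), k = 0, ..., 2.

Fix the vertex order a < b < c < d < e < f and write every simplex with vertices in increasing order. Then dim K = 2 and the simplices of K are:

  0-simplices (6): a, b, c, d, e, f
  1-simplices (12): ab, ac, ad, ae, bc, bd, bf, ce, cf, de, df, ef
  2-simplices (8): abc, abd, ace, ade, bcf, bdf, cef, def

Hence C_0 ≅ Z^6, C_1 ≅ Z^12, C_2 ≅ Z^8.

Boundary ∂_1: C_1 → C_0 sends each edge [p,q] (with p < q) to q − p.
As a 6×12 matrix over Z this has rank 5, with invariant factors (1,1,1,1,1).

∂_2: C_2 → C_1 sends each 2-simplex [p,q,r] to [q,r] − [p,r] + [p,q]. For instance
  ∂abc = bc − ac + ab,
  ∂def = ef − df + de.
The resulting 12×8 matrix has rank 7, and its Smith normal form has invariant factors (1,1,1,1,1,1,1).

Reading off H_k = ker ∂_k / im ∂_{k+1}:

  H_0: rank C_0 − rank ∂_1 = 6 − 5 = 1, and the invariant factors of ∂_1 are all 1, so H_0 = Z.
  H_1: rank ker ∂_1 − rank ∂_2 = (12 − 5) − 7 = 0, and the invariant factors of ∂_2 are all 1, so H_1 = 0.
  H_2: rank ker ∂_2 − rank ∂_3 = (8 − 7) − 0 = 1, and there is no ∂_3, so H_2 = Z.

(K is a triangulation of the 2-sphere S^2.)

H_0 ≅ Z,  H_1 = 0,  H_2 ≅ Z.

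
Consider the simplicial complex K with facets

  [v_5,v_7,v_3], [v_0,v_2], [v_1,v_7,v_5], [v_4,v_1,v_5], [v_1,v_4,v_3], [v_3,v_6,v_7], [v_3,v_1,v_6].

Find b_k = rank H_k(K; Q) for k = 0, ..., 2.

We work with the vertex ordering v_0 < v_1 < v_2 < v_3 < v_4 < v_5 < v_6 < v_7. The simplices of K, each written with vertices in increasing order, are:

  0-simplices (8): [v_0], [v_1], [v_2], [v_3], [v_4], [v_5], [v_6], [v_7]
  1-simplices (13): [v_0,v_2], [v_1,v_3], [v_1,v_4], [v_1,v_5], [v_1,v_6], [v_1,v_7], [v_3,v_4], [v_3,v_5], [v_3,v_6], [v_3,v_7], [v_4,v_5], [v_5,v_7], [v_6,v_7]
  2-simplices (6): [v_1,v_3,v_4], [v_1,v_3,v_6], [v_1,v_4,v_5], [v_1,v_5,v_7], [v_3,v_5,v_7], [v_3,v_6,v_7]

so the chain groups are C_0 ≅ Z^8, C_1 ≅ Z^13, C_2 ≅ Z^6.

The boundary map ∂_1: C_1 → C_0 is given by ∂[p,q] = [q] − [p]. For instance
  ∂[v_1,v_6] = [v_6] − [v_1].
As a 8×13 matrix over Z this has rank 6, with invariant factors (1,1,1,1,1,1).

The boundary map ∂_2: C_2 → C_1 maps a triangle to the signed sum of its edges. For instance
  ∂[v_1,v_4,v_5] = [v_4,v_5] − [v_1,v_5] + [v_1,v_4],
  ∂[v_1,v_5,v_7] = [v_5,v_7] − [v_1,v_7] + [v_1,v_5].
The 13×6 boundary matrix has rank 6 and Smith normal form diag(1,1,1,1,1,1).

From H_k ≅ ker(∂_k) / im(∂_{k+1}) we obtain:

  H_0: rank C_0 − rank ∂_1 = 8 − 6 = 2, and the invariant factors of ∂_1 are all 1, so H_0 ≅ Z^2.
  H_1: rank ker ∂_1 − rank ∂_2 = (13 − 6) − 6 = 1, and the invariant factors of ∂_2 are all 1, so H_1 ≅ Z.
  H_2: rank ker ∂_2 − rank ∂_3 = (6 − 6) − 0 = 0, and there is no ∂_3, so H_2 ≅ 0.

As a check, the Euler characteristic is 8 − 13 + 6 = 1, which agrees with 2 − 1 + 0 = 1.

Hence the Betti numbers are b_0 = 2, b_1 = 1, b_2 = 0.

b_0 = 2, b_1 = 1, b_2 = 0.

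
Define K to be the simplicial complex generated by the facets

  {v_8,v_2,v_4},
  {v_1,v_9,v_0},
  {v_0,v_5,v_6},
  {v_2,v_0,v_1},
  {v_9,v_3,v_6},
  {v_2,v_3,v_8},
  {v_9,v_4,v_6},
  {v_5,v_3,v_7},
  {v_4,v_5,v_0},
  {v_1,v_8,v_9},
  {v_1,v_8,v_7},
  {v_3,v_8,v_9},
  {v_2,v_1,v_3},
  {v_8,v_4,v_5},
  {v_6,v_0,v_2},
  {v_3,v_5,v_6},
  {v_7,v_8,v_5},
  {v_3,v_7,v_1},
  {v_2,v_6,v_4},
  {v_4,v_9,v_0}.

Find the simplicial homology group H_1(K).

Order the vertices as v_0 < v_1 < v_2 < v_3 < v_4 < v_5 < v_6 < v_7 < v_8 < v_9. Listing each simplex with vertices in this order, K has dimension 2 with simplices:

  0-simplices (10): [v_0], [v_1], [v_2], [v_3], [v_4], [v_5], [v_6], [v_7], [v_8], [v_9]
  1-simplices (30): (30 of them)
  2-simplices (20): (20 of them)

giving chain groups C_0 ≅ Z^10, C_1 ≅ Z^30, C_2 ≅ Z^20.

∂_1: C_1 → C_0 sends each edge [p,q] (with p < q) to q − p.
The resulting 10×30 matrix has rank 9, and its Smith normal form has invariant factors (1,1,1,1,1,1,1,1,1).

Boundary ∂_2: C_2 → C_1 sends each 2-simplex [p,q,r] to [q,r] − [p,r] + [p,q]. For instance
  ∂[v_1,v_7,v_8] = [v_7,v_8] − [v_1,v_8] + [v_1,v_7],
  ∂[v_2,v_4,v_8] = [v_4,v_8] − [v_2,v_8] + [v_2,v_4].
This gives a 30×20 integer matrix of rank 20; reducing to Smith normal form yields diagonal entries (1,1,1,1,1,1,1,1,1,1,1,1,1,1,1,1,1,1,1,2).

Computing H_k = (kernel of ∂_k) / (image of ∂_{k+1}):

  H_1: rank ker ∂_1 − rank ∂_2 = (30 − 9) − 20 = 1, and ∂_2 has invariant factor 2 > 1, so H_1 ≅ Z ⊕ Z/2Z.

H_1 ≅ Z ⊕ Z/2Z.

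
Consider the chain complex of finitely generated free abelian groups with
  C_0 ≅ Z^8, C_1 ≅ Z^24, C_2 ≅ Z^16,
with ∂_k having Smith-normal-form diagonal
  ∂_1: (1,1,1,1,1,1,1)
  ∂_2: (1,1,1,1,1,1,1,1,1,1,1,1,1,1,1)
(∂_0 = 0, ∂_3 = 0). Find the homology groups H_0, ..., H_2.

H_0: b_0 = 8 − 0 − 7 = 1; torsion from ∂_1 factors > 1: none. So H_0 = Z.
H_1: b_1 = 24 − 7 − 15 = 2; torsion from ∂_2 factors > 1: none. So H_1 = Z^2.
H_2: b_2 = 16 − 15 − 0 = 1; torsion from ∂_3 factors > 1: none. So H_2 = Z.

H_0 = Z,  H_1 = Z^2,  H_2 = Z.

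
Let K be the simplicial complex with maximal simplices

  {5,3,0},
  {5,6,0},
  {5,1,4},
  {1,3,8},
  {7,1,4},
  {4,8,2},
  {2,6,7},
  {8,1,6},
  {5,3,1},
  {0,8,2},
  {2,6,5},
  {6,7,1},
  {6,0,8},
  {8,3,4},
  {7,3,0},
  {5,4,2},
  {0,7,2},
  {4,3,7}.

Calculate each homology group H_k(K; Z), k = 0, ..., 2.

H_0 = Z,  H_1 = Z ⊕ Z_2,  H_2 = 0.

We work with the vertex ordering 0 < 1 < 2 < 3 < 4 < 5 < 6 < 7 < 8. The simplices of K, each written with vertices in increasing order, are:

  0-simplices (9): [0], [1], [2], [3], [4], [5], [6], [7], [8]
  1-simplices (27): (27 of them)
  2-simplices (18): [0,2,7], [0,2,8], [0,3,5], [0,3,7], [0,5,6], [0,6,8], [1,3,5], [1,3,8], [1,4,5], [1,4,7], [1,6,7], [1,6,8], [2,4,5], [2,4,8], [2,5,6], [2,6,7], [3,4,7], [3,4,8]

so the chain groups are C_0 ≅ Z^9, C_1 ≅ Z^27, C_2 ≅ Z^18.

Boundary ∂_1: C_1 → C_0 is given by ∂[p,q] = [q] − [p]. For instance
  ∂[1,3] = [3] − [1].
This gives a 9×27 integer matrix of rank 8; reducing to Smith normal form yields diagonal entries (1,1,1,1,1,1,1,1).

∂_2: C_2 → C_1 sends each 2-simplex [p,q,r] to [q,r] − [p,r] + [p,q]. For instance
  ∂[3,4,7] = [4,7] − [3,7] + [3,4],
  ∂[0,6,8] = [6,8] − [0,8] + [0,6].
The resulting 27×18 matrix has rank 18, and its Smith normal form has invariant factors (1,1,1,1,1,1,1,1,1,1,1,1,1,1,1,1,1,2).

Reading off H_k = ker ∂_k / im ∂_{k+1}:

  H_0: rank C_0 − rank ∂_1 = 9 − 8 = 1, and the invariant factors of ∂_1 are all 1, so H_0 ≅ Z.
  H_1: rank ker ∂_1 − rank ∂_2 = (27 − 8) − 18 = 1, and ∂_2 has invariant factor 2 > 1, so H_1 ≅ Z ⊕ Z_2.
  H_2: rank ker ∂_2 − rank ∂_3 = (18 − 18) − 0 = 0, and there is no ∂_3, so H_2 ≅ 0.

As a check, the Euler characteristic is 9 − 27 + 18 = 0, which agrees with 1 − 1 + 0 = 0.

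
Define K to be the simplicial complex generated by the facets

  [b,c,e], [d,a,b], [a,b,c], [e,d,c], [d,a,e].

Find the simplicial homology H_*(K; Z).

Fix the vertex order a < b < c < d < e and write every simplex with vertices in increasing order. Then dim K = 2 and the simplices of K are:

  0-simplices (5): a, b, c, d, e
  1-simplices (10): ab, ac, ad, ae, bc, bd, be, cd, ce, de
  2-simplices (5): abc, abd, ade, bce, cde

so the chain groups are C_0 ≅ Z^5, C_1 ≅ Z^10, C_2 ≅ Z^5.

∂_1: C_1 → C_0 sends each edge [p,q] (with p < q) to q − p. For instance
  ∂de = e − d.
The resulting 5×10 matrix has rank 4, and its Smith normal form has invariant factors (1,1,1,1).

∂_2: C_2 → C_1 acts by ∂[p,q,r] = [q,r] − [p,r] + [p,q]. For instance
  ∂abd = bd − ad + ab,
  ∂bce = ce − be + bc.
As a 10×5 matrix over Z this has rank 5, with invariant factors (1,1,1,1,1).

Computing H_k = (kernel of ∂_k) / (image of ∂_{k+1}):

  H_0: rank C_0 − rank ∂_1 = 5 − 4 = 1, and the invariant factors of ∂_1 are all 1, so H_0 ≅ Z.
  H_1: rank ker ∂_1 − rank ∂_2 = (10 − 4) − 5 = 1, and the invariant factors of ∂_2 are all 1, so H_1 ≅ Z.
  H_2: rank ker ∂_2 − rank ∂_3 = (5 − 5) − 0 = 0, and there is no ∂_3, so H_2 ≅ 0.

H_0 ≅ Z,  H_1 ≅ Z,  H_2 = 0.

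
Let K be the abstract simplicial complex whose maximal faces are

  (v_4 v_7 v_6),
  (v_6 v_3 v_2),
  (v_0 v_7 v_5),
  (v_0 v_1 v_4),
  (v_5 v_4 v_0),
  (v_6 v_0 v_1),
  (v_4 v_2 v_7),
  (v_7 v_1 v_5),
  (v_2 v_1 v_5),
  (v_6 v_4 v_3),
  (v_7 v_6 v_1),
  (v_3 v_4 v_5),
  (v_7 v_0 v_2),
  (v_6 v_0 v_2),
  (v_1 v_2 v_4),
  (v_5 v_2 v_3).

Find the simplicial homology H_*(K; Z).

Fix the vertex order v_0 < v_1 < v_2 < v_3 < v_4 < v_5 < v_6 < v_7 and write every simplex with vertices in increasing order. Then dim K = 2 and the simplices of K are:

  0-simplices (8): [v_0], [v_1], [v_2], [v_3], [v_4], [v_5], [v_6], [v_7]
  1-simplices (24): (24 of them)
  2-simplices (16): (16 of them)

Hence C_0 ≅ Z^8, C_1 ≅ Z^24, C_2 ≅ Z^16.

The boundary map ∂_1: C_1 → C_0 is given by ∂[p,q] = [q] − [p]. For instance
  ∂[v_6,v_7] = [v_7] − [v_6].
As a 8×24 matrix over Z this has rank 7, with invariant factors (1,1,1,1,1,1,1).

The boundary map ∂_2: C_2 → C_1 acts by ∂[p,q,r] = [q,r] − [p,r] + [p,q]. For instance
  ∂[v_1,v_2,v_5] = [v_2,v_5] − [v_1,v_5] + [v_1,v_2],
  ∂[v_4,v_6,v_7] = [v_6,v_7] − [v_4,v_7] + [v_4,v_6].
As a 24×16 matrix over Z this has rank 15, with invariant factors (1,1,1,1,1,1,1,1,1,1,1,1,1,1,1).

Now H_k = ker ∂_k / im ∂_{k+1}, so:

  H_0: rank C_0 − rank ∂_1 = 8 − 7 = 1, and the invariant factors of ∂_1 are all 1, so H_0 = Z.
  H_1: rank ker ∂_1 − rank ∂_2 = (24 − 7) − 15 = 2, and the invariant factors of ∂_2 are all 1, so H_1 = Z^2.
  H_2: rank ker ∂_2 − rank ∂_3 = (16 − 15) − 0 = 1, and there is no ∂_3, so H_2 = Z.

H_0 ≅ Z,  H_1 ≅ Z^2,  H_2 ≅ Z.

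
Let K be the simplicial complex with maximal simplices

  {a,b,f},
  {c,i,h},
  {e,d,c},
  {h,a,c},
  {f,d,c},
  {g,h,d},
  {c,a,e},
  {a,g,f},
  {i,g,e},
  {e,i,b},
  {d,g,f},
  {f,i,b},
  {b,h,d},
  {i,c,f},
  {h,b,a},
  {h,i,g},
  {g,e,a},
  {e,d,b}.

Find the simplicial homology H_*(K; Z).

H_0 ≅ Z,  H_1 ≅ Z^2,  H_2 ≅ Z.

Order the vertices as a < b < c < d < e < f < g < h < i. Listing each simplex with vertices in this order, K has dimension 2 with simplices:

  0-simplices (9): a, b, c, d, e, f, g, h, i
  1-simplices (27): ab, ac, ae, af, ag, ah, bd, be, bf, bh, bi, cd, ce, cf, ch, ci, de, df, dg, dh, eg, ei, fg, fi, gh, gi, hi
  2-simplices (18): abf, abh, ace, ach, aeg, afg, bde, bdh, bei, bfi, cde, cdf, cfi, chi, dfg, dgh, egi, ghi

Hence C_0 ≅ Z^9, C_1 ≅ Z^27, C_2 ≅ Z^18.

∂_1: C_1 → C_0 maps an edge to its endpoints' difference, ∂[p,q] = q − p.
The resulting 9×27 matrix has rank 8, and its Smith normal form has invariant factors (1,1,1,1,1,1,1,1).

∂_2: C_2 → C_1 sends each 2-simplex [p,q,r] to [q,r] − [p,r] + [p,q]. For instance
  ∂bdh = dh − bh + bd,
  ∂abf = bf − af + ab.
This gives a 27×18 integer matrix of rank 17; reducing to Smith normal form yields diagonal entries (1,1,1,1,1,1,1,1,1,1,1,1,1,1,1,1,1).

From H_k ≅ ker(∂_k) / im(∂_{k+1}) we obtain:

  H_0: rank C_0 − rank ∂_1 = 9 − 8 = 1, and the invariant factors of ∂_1 are all 1, so H_0 = Z.
  H_1: rank ker ∂_1 − rank ∂_2 = (27 − 8) − 17 = 2, and the invariant factors of ∂_2 are all 1, so H_1 = Z^2.
  H_2: rank ker ∂_2 − rank ∂_3 = (18 − 17) − 0 = 1, and there is no ∂_3, so H_2 = Z.

As a check, the Euler characteristic is 9 − 27 + 18 = 0, which agrees with 1 − 2 + 1 = 0.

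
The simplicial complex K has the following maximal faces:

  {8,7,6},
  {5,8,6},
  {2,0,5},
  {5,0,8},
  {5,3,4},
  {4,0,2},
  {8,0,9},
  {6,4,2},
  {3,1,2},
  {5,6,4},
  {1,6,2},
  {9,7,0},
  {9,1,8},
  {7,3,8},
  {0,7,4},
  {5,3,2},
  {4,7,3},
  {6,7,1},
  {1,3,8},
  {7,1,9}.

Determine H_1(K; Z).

H_1 ≅ Z ⊕ Z_2.

Order the vertices as 0 < 1 < 2 < 3 < 4 < 5 < 6 < 7 < 8 < 9. Listing each simplex with vertices in this order, K has dimension 2 with simplices:

  0-simplices (10): [0], [1], [2], [3], [4], [5], [6], [7], [8], [9]
  1-simplices (30): (30 of them)
  2-simplices (20): (20 of them)

giving chain groups C_0 ≅ Z^10, C_1 ≅ Z^30, C_2 ≅ Z^20.

∂_1: C_1 → C_0 is given by ∂[p,q] = [q] − [p]. For instance
  ∂[4,7] = [7] − [4].
The 10×30 boundary matrix has rank 9 and Smith normal form diag(1,1,1,1,1,1,1,1,1).

∂_2: C_2 → C_1 maps a triangle to the signed sum of its edges. For instance
  ∂[1,8,9] = [8,9] − [1,9] + [1,8],
  ∂[5,6,8] = [6,8] − [5,8] + [5,6].
This gives a 30×20 integer matrix of rank 20; reducing to Smith normal form yields diagonal entries (1,1,1,1,1,1,1,1,1,1,1,1,1,1,1,1,1,1,1,2).

Computing H_k = (kernel of ∂_k) / (image of ∂_{k+1}):

  H_1: rank ker ∂_1 − rank ∂_2 = (30 − 9) − 20 = 1, and ∂_2 has invariant factor 2 > 1, so H_1 = Z ⊕ Z_2.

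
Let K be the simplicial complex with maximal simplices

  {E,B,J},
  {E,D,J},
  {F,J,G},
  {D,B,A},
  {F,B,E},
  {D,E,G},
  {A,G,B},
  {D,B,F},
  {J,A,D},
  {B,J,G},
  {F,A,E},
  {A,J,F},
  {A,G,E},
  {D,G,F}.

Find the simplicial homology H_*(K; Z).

Order the vertices as A < B < D < E < F < G < J. Listing each simplex with vertices in this order, K has dimension 2 with simplices:

  0-simplices (7): A, B, D, E, F, G, J
  1-simplices (21): AB, AD, AE, AF, AG, AJ, BD, BE, BF, BG, BJ, DE, DF, DG, DJ, EF, EG, EJ, FG, FJ, GJ
  2-simplices (14): ABD, ABG, ADJ, AEF, AEG, AFJ, BDF, BEF, BEJ, BGJ, DEG, DEJ, DFG, FGJ

giving chain groups C_0 ≅ Z^7, C_1 ≅ Z^21, C_2 ≅ Z^14.

Boundary ∂_1: C_1 → C_0 is given by ∂[p,q] = [q] − [p]. For instance
  ∂FJ = J − F.
This gives a 7×21 integer matrix of rank 6; reducing to Smith normal form yields diagonal entries (1,1,1,1,1,1).

∂_2: C_2 → C_1 maps a triangle to the signed sum of its edges. For instance
  ∂DFG = FG − DG + DF,
  ∂BGJ = GJ − BJ + BG.
As a 21×14 matrix over Z this has rank 13, with invariant factors (1,1,1,1,1,1,1,1,1,1,1,1,1).

Reading off H_k = ker ∂_k / im ∂_{k+1}:

  H_0: rank C_0 − rank ∂_1 = 7 − 6 = 1, and the invariant factors of ∂_1 are all 1, so H_0 = Z.
  H_1: rank ker ∂_1 − rank ∂_2 = (21 − 6) − 13 = 2, and the invariant factors of ∂_2 are all 1, so H_1 = Z^2.
  H_2: rank ker ∂_2 − rank ∂_3 = (14 − 13) − 0 = 1, and there is no ∂_3, so H_2 = Z.

(K is a triangulation of the torus T^2.)

H_0 = Z,  H_1 = Z^2,  H_2 = Z.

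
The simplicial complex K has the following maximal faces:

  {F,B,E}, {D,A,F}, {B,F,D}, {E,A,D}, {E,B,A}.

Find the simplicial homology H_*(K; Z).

Order the vertices as A < B < D < E < F. Listing each simplex with vertices in this order, K has dimension 2 with simplices:

  0-simplices (5): A, B, D, E, F
  1-simplices (10): AB, AD, AE, AF, BD, BE, BF, DE, DF, EF
  2-simplices (5): ABE, ADE, ADF, BDF, BEF

Hence C_0 ≅ Z^5, C_1 ≅ Z^10, C_2 ≅ Z^5.

The boundary map ∂_1: C_1 → C_0 maps an edge to its endpoints' difference, ∂[p,q] = q − p. For instance
  ∂DE = E − D.
The resulting 5×10 matrix has rank 4, and its Smith normal form has invariant factors (1,1,1,1).

∂_2: C_2 → C_1 sends each 2-simplex [p,q,r] to [q,r] − [p,r] + [p,q]. For instance
  ∂BEF = EF − BF + BE,
  ∂ADF = DF − AF + AD.
This gives a 10×5 integer matrix of rank 5; reducing to Smith normal form yields diagonal entries (1,1,1,1,1).

From H_k ≅ ker(∂_k) / im(∂_{k+1}) we obtain:

  H_0: rank C_0 − rank ∂_1 = 5 − 4 = 1, and the invariant factors of ∂_1 are all 1, so H_0 ≅ Z.
  H_1: rank ker ∂_1 − rank ∂_2 = (10 − 4) − 5 = 1, and the invariant factors of ∂_2 are all 1, so H_1 ≅ Z.
  H_2: rank ker ∂_2 − rank ∂_3 = (5 − 5) − 0 = 0, and there is no ∂_3, so H_2 ≅ 0.

H_0 = Z,  H_1 = Z,  H_2 = 0.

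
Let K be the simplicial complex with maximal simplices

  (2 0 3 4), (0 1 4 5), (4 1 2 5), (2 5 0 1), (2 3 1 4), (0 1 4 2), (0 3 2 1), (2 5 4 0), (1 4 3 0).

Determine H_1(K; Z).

Fix the vertex order 0 < 1 < 2 < 3 < 4 < 5 and write every simplex with vertices in increasing order. Then dim K = 3 and the simplices of K are:

  0-simplices (6): [0], [1], [2], [3], [4], [5]
  1-simplices (14): [0,1], [0,2], [0,3], [0,4], [0,5], [1,2], [1,3], [1,4], [1,5], [2,3], [2,4], [2,5], [3,4], [4,5]
  2-simplices (16): [0,1,2], [0,1,3], [0,1,4], [0,1,5], [0,2,3], [0,2,4], [0,2,5], [0,3,4], [0,4,5], [1,2,3], [1,2,4], [1,2,5], [1,3,4], [1,4,5], [2,3,4], [2,4,5]
  3-simplices (9): [0,1,2,3], [0,1,2,4], [0,1,2,5], [0,1,3,4], [0,1,4,5], [0,2,3,4], [0,2,4,5], [1,2,3,4], [1,2,4,5]

giving chain groups C_0 ≅ Z^6, C_1 ≅ Z^14, C_2 ≅ Z^16, C_3 ≅ Z^9.

Boundary ∂_1: C_1 → C_0 is given by ∂[p,q] = [q] − [p]. For instance
  ∂[0,4] = [4] − [0].
As a 6×14 matrix over Z this has rank 5, with invariant factors (1,1,1,1,1).

The boundary map ∂_2: C_2 → C_1 maps a triangle to the signed sum of its edges. For instance
  ∂[2,3,4] = [3,4] − [2,4] + [2,3],
  ∂[0,1,2] = [1,2] − [0,2] + [0,1].
This gives a 14×16 integer matrix of rank 9; reducing to Smith normal form yields diagonal entries (1,1,1,1,1,1,1,1,1).

∂_3: C_3 → C_2 sends each 3-simplex σ to the alternating sum Σ_i (−1)^i (σ with its i-th vertex removed). For instance
  ∂[0,1,2,3] = [1,2,3] − [0,2,3] + [0,1,3] − [0,1,2],
  ∂[0,2,4,5] = [2,4,5] − [0,4,5] + [0,2,5] − [0,2,4].
The 16×9 boundary matrix has rank 7 and Smith normal form diag(1,1,1,1,1,1,1).

Now H_k = ker ∂_k / im ∂_{k+1}, so:

  H_1: rank ker ∂_1 − rank ∂_2 = (14 − 5) − 9 = 0, and the invariant factors of ∂_2 are all 1, so H_1 = 0.

H_1 ≅ 0.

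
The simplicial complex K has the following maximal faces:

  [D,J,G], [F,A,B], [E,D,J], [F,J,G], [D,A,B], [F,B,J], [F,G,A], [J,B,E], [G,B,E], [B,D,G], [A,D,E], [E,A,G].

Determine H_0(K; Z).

K has 7 vertices, 18 edges, 12 triangles.
rank ∂_0 = 0, rank ∂_1 = 6 ⇒ b_0 = 7 − 0 − 6 = 1; all invariant factors of ∂_1 are 1 so no torsion. So H_0 = Z.

H_0 ≅ Z.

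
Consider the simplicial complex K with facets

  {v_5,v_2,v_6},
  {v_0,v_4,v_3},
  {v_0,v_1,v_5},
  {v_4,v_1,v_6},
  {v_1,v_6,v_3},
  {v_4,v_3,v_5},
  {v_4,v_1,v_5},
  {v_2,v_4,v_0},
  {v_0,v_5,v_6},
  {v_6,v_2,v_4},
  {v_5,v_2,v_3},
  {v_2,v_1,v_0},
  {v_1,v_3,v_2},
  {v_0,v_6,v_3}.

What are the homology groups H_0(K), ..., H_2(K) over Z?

K has 7 vertices, 21 edges, 14 triangles.
rank ∂_0 = 0, rank ∂_1 = 6 ⇒ b_0 = 7 − 0 − 6 = 1; all invariant factors of ∂_1 are 1 so no torsion. So H_0 ≅ Z.
rank ∂_1 = 6, rank ∂_2 = 13 ⇒ b_1 = 21 − 6 − 13 = 2; all invariant factors of ∂_2 are 1 so no torsion. So H_1 ≅ Z^2.
rank ∂_2 = 13, rank ∂_3 = 0 ⇒ b_2 = 14 − 13 − 0 = 1. So H_2 ≅ Z.

H_0 = Z,  H_1 = Z^2,  H_2 = Z.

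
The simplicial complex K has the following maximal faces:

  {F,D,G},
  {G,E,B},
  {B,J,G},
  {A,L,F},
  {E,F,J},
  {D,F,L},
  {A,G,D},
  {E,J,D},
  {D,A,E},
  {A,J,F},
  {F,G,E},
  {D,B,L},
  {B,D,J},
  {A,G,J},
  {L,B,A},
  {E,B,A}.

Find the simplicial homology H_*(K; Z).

We work with the vertex ordering A < B < D < E < F < G < J < L. The simplices of K, each written with vertices in increasing order, are:

  0-simplices (8): A, B, D, E, F, G, J, L
  1-simplices (24): AB, AD, AE, AF, AG, AJ, AL, BD, BE, BG, BJ, BL, DE, DF, DG, DJ, DL, EF, EG, EJ, FG, FJ, FL, GJ
  2-simplices (16): ABE, ABL, ADE, ADG, AFJ, AFL, AGJ, BDJ, BDL, BEG, BGJ, DEJ, DFG, DFL, EFG, EFJ

giving chain groups C_0 ≅ Z^8, C_1 ≅ Z^24, C_2 ≅ Z^16.

Boundary ∂_1: C_1 → C_0 sends each edge [p,q] (with p < q) to q − p. For instance
  ∂DF = F − D.
The 8×24 boundary matrix has rank 7 and Smith normal form diag(1,1,1,1,1,1,1).

The boundary map ∂_2: C_2 → C_1 maps a triangle to the signed sum of its edges. For instance
  ∂AGJ = GJ − AJ + AG,
  ∂ADE = DE − AE + AD.
The resulting 24×16 matrix has rank 15, and its Smith normal form has invariant factors (1,1,1,1,1,1,1,1,1,1,1,1,1,1,1).

Now H_k = ker ∂_k / im ∂_{k+1}, so:

  H_0: rank C_0 − rank ∂_1 = 8 − 7 = 1, and the invariant factors of ∂_1 are all 1, so H_0 ≅ Z.
  H_1: rank ker ∂_1 − rank ∂_2 = (24 − 7) − 15 = 2, and the invariant factors of ∂_2 are all 1, so H_1 ≅ Z^2.
  H_2: rank ker ∂_2 − rank ∂_3 = (16 − 15) − 0 = 1, and there is no ∂_3, so H_2 ≅ Z.

(K is a triangulation of the torus T^2.)

H_0 = Z,  H_1 = Z^2,  H_2 = Z.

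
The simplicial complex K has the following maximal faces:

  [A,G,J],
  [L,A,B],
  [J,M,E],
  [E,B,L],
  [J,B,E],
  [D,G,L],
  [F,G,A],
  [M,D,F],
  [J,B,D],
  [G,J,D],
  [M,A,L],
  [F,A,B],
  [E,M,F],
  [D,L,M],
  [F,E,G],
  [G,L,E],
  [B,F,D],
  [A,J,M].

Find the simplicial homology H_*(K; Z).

H_0 = Z,  H_1 = Z^2,  H_2 = Z.

Order the vertices as A < B < D < E < F < G < J < L < M. Listing each simplex with vertices in this order, K has dimension 2 with simplices:

  0-simplices (9): A, B, D, E, F, G, J, L, M
  1-simplices (27): AB, AF, AG, AJ, AL, AM, BD, BE, BF, BJ, BL, DF, DG, DJ, DL, DM, EF, EG, EJ, EL, EM, FG, FM, GJ, GL, JM, LM
  2-simplices (18): ABF, ABL, AFG, AGJ, AJM, ALM, BDF, BDJ, BEJ, BEL, DFM, DGJ, DGL, DLM, EFG, EFM, EGL, EJM

giving chain groups C_0 ≅ Z^9, C_1 ≅ Z^27, C_2 ≅ Z^18.

Boundary ∂_1: C_1 → C_0 sends each edge [p,q] (with p < q) to q − p. For instance
  ∂GL = L − G.
As a 9×27 matrix over Z this has rank 8, with invariant factors (1,1,1,1,1,1,1,1).

Boundary ∂_2: C_2 → C_1 maps a triangle to the signed sum of its edges. For instance
  ∂ABF = BF − AF + AB,
  ∂AJM = JM − AM + AJ.
This gives a 27×18 integer matrix of rank 17; reducing to Smith normal form yields diagonal entries (1,1,1,1,1,1,1,1,1,1,1,1,1,1,1,1,1).

Computing H_k = (kernel of ∂_k) / (image of ∂_{k+1}):

  H_0: rank C_0 − rank ∂_1 = 9 − 8 = 1, and the invariant factors of ∂_1 are all 1, so H_0 = Z.
  H_1: rank ker ∂_1 − rank ∂_2 = (27 − 8) − 17 = 2, and the invariant factors of ∂_2 are all 1, so H_1 = Z^2.
  H_2: rank ker ∂_2 − rank ∂_3 = (18 − 17) − 0 = 1, and there is no ∂_3, so H_2 = Z.

As a check, the Euler characteristic is 9 − 27 + 18 = 0, which agrees with 1 − 2 + 1 = 0.
(K is a triangulation of the torus T^2.)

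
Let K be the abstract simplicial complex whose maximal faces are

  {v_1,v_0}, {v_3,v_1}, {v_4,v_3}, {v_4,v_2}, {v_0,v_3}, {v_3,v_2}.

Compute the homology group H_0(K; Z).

Fix the vertex order v_0 < v_1 < v_2 < v_3 < v_4 and write every simplex with vertices in increasing order. Then dim K = 1 and the simplices of K are:

  0-simplices (5): [v_0], [v_1], [v_2], [v_3], [v_4]
  1-simplices (6): [v_0,v_1], [v_0,v_3], [v_1,v_3], [v_2,v_3], [v_2,v_4], [v_3,v_4]

so the chain groups are C_0 ≅ Z^5, C_1 ≅ Z^6.

The boundary map ∂_1: C_1 → C_0 is given by ∂[p,q] = [q] − [p]. For instance
  ∂[v_1,v_3] = [v_3] − [v_1].
This gives a 5×6 integer matrix of rank 4; reducing to Smith normal form yields diagonal entries (1,1,1,1).

Now H_k = ker ∂_k / im ∂_{k+1}, so:

  H_0: rank C_0 − rank ∂_1 = 5 − 4 = 1, and the invariant factors of ∂_1 are all 1, so H_0 = Z.

(K is a triangulation of a wedge of 2 circles.)

H_0 = Z.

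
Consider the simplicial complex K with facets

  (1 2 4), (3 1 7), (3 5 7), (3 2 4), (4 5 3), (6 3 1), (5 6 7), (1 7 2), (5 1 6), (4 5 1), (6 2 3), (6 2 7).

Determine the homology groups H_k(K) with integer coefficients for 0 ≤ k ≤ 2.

H_0 ≅ Z,  H_1 ≅ Z/2,  H_2 = 0.

K has 7 vertices, 18 edges, 12 triangles.
rank ∂_0 = 0, rank ∂_1 = 6 ⇒ b_0 = 7 − 0 − 6 = 1; all invariant factors of ∂_1 are 1 so no torsion. So H_0 = Z.
rank ∂_1 = 6, rank ∂_2 = 12 ⇒ b_1 = 18 − 6 − 12 = 0; ∂_2 has invariant factor(s) [2] giving torsion. So H_1 = Z/2.
rank ∂_2 = 12, rank ∂_3 = 0 ⇒ b_2 = 12 − 12 − 0 = 0. So H_2 = 0.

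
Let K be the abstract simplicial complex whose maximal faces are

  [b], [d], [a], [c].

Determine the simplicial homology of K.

Order the vertices as a < b < c < d. Listing each simplex with vertices in this order, K has dimension 0 with simplices:

  0-simplices (4): a, b, c, d

so the chain groups are C_0 ≅ Z^4.

Now H_k = ker ∂_k / im ∂_{k+1}, so:

  H_0: rank C_0 − rank ∂_1 = 4 − 0 = 4, and there is no ∂_1, so H_0 ≅ Z^4.

H_0 = Z^4.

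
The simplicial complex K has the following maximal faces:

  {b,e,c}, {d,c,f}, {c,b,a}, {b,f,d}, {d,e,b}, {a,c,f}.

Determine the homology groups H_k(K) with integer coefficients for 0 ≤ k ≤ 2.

We work with the vertex ordering a < b < c < d < e < f. The simplices of K, each written with vertices in increasing order, are:

  0-simplices (6): a, b, c, d, e, f
  1-simplices (12): ab, ac, af, bc, bd, be, bf, cd, ce, cf, de, df
  2-simplices (6): abc, acf, bce, bde, bdf, cdf

so the chain groups are C_0 ≅ Z^6, C_1 ≅ Z^12, C_2 ≅ Z^6.

Boundary ∂_1: C_1 → C_0 sends each edge [p,q] (with p < q) to q − p. For instance
  ∂bc = c − b.
The 6×12 boundary matrix has rank 5 and Smith normal form diag(1,1,1,1,1).

The boundary map ∂_2: C_2 → C_1 acts by ∂[p,q,r] = [q,r] − [p,r] + [p,q]. For instance
  ∂bce = ce − be + bc,
  ∂bde = de − be + bd.
As a 12×6 matrix over Z this has rank 6, with invariant factors (1,1,1,1,1,1).

From H_k ≅ ker(∂_k) / im(∂_{k+1}) we obtain:

  H_0: rank C_0 − rank ∂_1 = 6 − 5 = 1, and the invariant factors of ∂_1 are all 1, so H_0 = Z.
  H_1: rank ker ∂_1 − rank ∂_2 = (12 − 5) − 6 = 1, and the invariant factors of ∂_2 are all 1, so H_1 = Z.
  H_2: rank ker ∂_2 − rank ∂_3 = (6 − 6) − 0 = 0, and there is no ∂_3, so H_2 = 0.

As a check, the Euler characteristic is 6 − 12 + 6 = 0, which agrees with 1 − 1 + 0 = 0.
(K is a triangulation of the cylinder S^1 x I.)

H_0 ≅ Z,  H_1 ≅ Z,  H_2 = 0.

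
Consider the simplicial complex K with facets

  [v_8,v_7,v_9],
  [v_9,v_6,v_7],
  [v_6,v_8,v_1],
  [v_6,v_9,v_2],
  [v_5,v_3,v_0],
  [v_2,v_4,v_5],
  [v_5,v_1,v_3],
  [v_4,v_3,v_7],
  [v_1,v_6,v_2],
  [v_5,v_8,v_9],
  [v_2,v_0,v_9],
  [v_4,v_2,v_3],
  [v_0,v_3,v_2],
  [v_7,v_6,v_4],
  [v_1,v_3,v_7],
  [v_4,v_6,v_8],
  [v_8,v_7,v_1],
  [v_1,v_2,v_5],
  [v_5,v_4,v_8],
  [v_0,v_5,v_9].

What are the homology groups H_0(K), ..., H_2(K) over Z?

We work with the vertex ordering v_0 < v_1 < v_2 < v_3 < v_4 < v_5 < v_6 < v_7 < v_8 < v_9. The simplices of K, each written with vertices in increasing order, are:

  0-simplices (10): [v_0], [v_1], [v_2], [v_3], [v_4], [v_5], [v_6], [v_7], [v_8], [v_9]
  1-simplices (30): (30 of them)
  2-simplices (20): (20 of them)

so the chain groups are C_0 ≅ Z^10, C_1 ≅ Z^30, C_2 ≅ Z^20.

Boundary ∂_1: C_1 → C_0 maps an edge to its endpoints' difference, ∂[p,q] = q − p. For instance
  ∂[v_4,v_5] = [v_5] − [v_4].
The resulting 10×30 matrix has rank 9, and its Smith normal form has invariant factors (1,1,1,1,1,1,1,1,1).

The boundary map ∂_2: C_2 → C_1 sends each 2-simplex [p,q,r] to [q,r] − [p,r] + [p,q]. For instance
  ∂[v_5,v_8,v_9] = [v_8,v_9] − [v_5,v_9] + [v_5,v_8],
  ∂[v_1,v_2,v_5] = [v_2,v_5] − [v_1,v_5] + [v_1,v_2].
The resulting 30×20 matrix has rank 20, and its Smith normal form has invariant factors (1,1,1,1,1,1,1,1,1,1,1,1,1,1,1,1,1,1,1,2).

From H_k ≅ ker(∂_k) / im(∂_{k+1}) we obtain:

  H_0: rank C_0 − rank ∂_1 = 10 − 9 = 1, and the invariant factors of ∂_1 are all 1, so H_0 = Z.
  H_1: rank ker ∂_1 − rank ∂_2 = (30 − 9) − 20 = 1, and ∂_2 has invariant factor 2 > 1, so H_1 = Z × Z/2.
  H_2: rank ker ∂_2 − rank ∂_3 = (20 − 20) − 0 = 0, and there is no ∂_3, so H_2 = 0.

(K is a triangulation of the Klein bottle.)

H_0 ≅ Z,  H_1 ≅ Z × Z/2,  H_2 = 0.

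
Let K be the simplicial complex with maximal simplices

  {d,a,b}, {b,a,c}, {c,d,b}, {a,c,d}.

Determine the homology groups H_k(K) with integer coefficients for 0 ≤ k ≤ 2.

Order the vertices as a < b < c < d. Listing each simplex with vertices in this order, K has dimension 2 with simplices:

  0-simplices (4): a, b, c, d
  1-simplices (6): ab, ac, ad, bc, bd, cd
  2-simplices (4): abc, abd, acd, bcd

giving chain groups C_0 ≅ Z^4, C_1 ≅ Z^6, C_2 ≅ Z^4.

∂_1: C_1 → C_0 is given by ∂[p,q] = [q] − [p]. For instance
  ∂ac = c − a.
The resulting 4×6 matrix has rank 3, and its Smith normal form has invariant factors (1,1,1).

The boundary map ∂_2: C_2 → C_1 acts by ∂[p,q,r] = [q,r] − [p,r] + [p,q]. For instance
  ∂abc = bc − ac + ab,
  ∂abd = bd − ad + ab.
As a 6×4 matrix over Z this has rank 3, with invariant factors (1,1,1).

From H_k ≅ ker(∂_k) / im(∂_{k+1}) we obtain:

  H_0: rank C_0 − rank ∂_1 = 4 − 3 = 1, and the invariant factors of ∂_1 are all 1, so H_0 ≅ Z.
  H_1: rank ker ∂_1 − rank ∂_2 = (6 − 3) − 3 = 0, and the invariant factors of ∂_2 are all 1, so H_1 ≅ 0.
  H_2: rank ker ∂_2 − rank ∂_3 = (4 − 3) − 0 = 1, and there is no ∂_3, so H_2 ≅ Z.

As a check, the Euler characteristic is 4 − 6 + 4 = 2, which agrees with 1 − 0 + 1 = 2.
(K is a triangulation of the 2-sphere S^2.)

H_0 ≅ Z,  H_1 = 0,  H_2 ≅ Z.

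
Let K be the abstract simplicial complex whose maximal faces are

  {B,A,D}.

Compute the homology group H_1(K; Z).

We work with the vertex ordering A < B < D. The simplices of K, each written with vertices in increasing order, are:

  0-simplices (3): A, B, D
  1-simplices (3): AB, AD, BD
  2-simplices (1): ABD

Hence C_0 ≅ Z^3, C_1 ≅ Z^3, C_2 ≅ Z^1.

Boundary ∂_1: C_1 → C_0 sends each edge [p,q] (with p < q) to q − p. For instance
  ∂BD = D − B.
The 3×3 boundary matrix has rank 2 and Smith normal form diag(1,1).

The boundary map ∂_2: C_2 → C_1 sends each 2-simplex [p,q,r] to [q,r] − [p,r] + [p,q]. For instance
  ∂ABD = BD − AD + AB.
The resulting 3×1 matrix has rank 1, and its Smith normal form has invariant factors (1).

Reading off H_k = ker ∂_k / im ∂_{k+1}:

  H_1: rank ker ∂_1 − rank ∂_2 = (3 − 2) − 1 = 0, and the invariant factors of ∂_2 are all 1, so H_1 ≅ 0.

(K is a triangulation of the 2-simplex.)

H_1 ≅ 0.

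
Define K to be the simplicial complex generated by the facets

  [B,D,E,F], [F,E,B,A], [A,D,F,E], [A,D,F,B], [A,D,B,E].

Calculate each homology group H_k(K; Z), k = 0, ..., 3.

H_0 ≅ Z,  H_1 = 0,  H_2 = 0,  H_3 ≅ Z.

We work with the vertex ordering A < B < D < E < F. The simplices of K, each written with vertices in increasing order, are:

  0-simplices (5): A, B, D, E, F
  1-simplices (10): AB, AD, AE, AF, BD, BE, BF, DE, DF, EF
  2-simplices (10): ABD, ABE, ABF, ADE, ADF, AEF, BDE, BDF, BEF, DEF
  3-simplices (5): ABDE, ABDF, ABEF, ADEF, BDEF

giving chain groups C_0 ≅ Z^5, C_1 ≅ Z^10, C_2 ≅ Z^10, C_3 ≅ Z^5.

∂_1: C_1 → C_0 sends each edge [p,q] (with p < q) to q − p. For instance
  ∂AF = F − A.
As a 5×10 matrix over Z this has rank 4, with invariant factors (1,1,1,1).

Boundary ∂_2: C_2 → C_1 acts by ∂[p,q,r] = [q,r] − [p,r] + [p,q]. For instance
  ∂DEF = EF − DF + DE,
  ∂ABD = BD − AD + AB.
The resulting 10×10 matrix has rank 6, and its Smith normal form has invariant factors (1,1,1,1,1,1).

∂_3: C_3 → C_2 sends each 3-simplex σ to the alternating sum Σ_i (−1)^i (σ with its i-th vertex removed). For instance
  ∂ABDF = BDF − ADF + ABF − ABD,
  ∂ADEF = DEF − AEF + ADF − ADE.
This gives a 10×5 integer matrix of rank 4; reducing to Smith normal form yields diagonal entries (1,1,1,1).

Reading off H_k = ker ∂_k / im ∂_{k+1}:

  H_0: rank C_0 − rank ∂_1 = 5 − 4 = 1, and the invariant factors of ∂_1 are all 1, so H_0 = Z.
  H_1: rank ker ∂_1 − rank ∂_2 = (10 − 4) − 6 = 0, and the invariant factors of ∂_2 are all 1, so H_1 = 0.
  H_2: rank ker ∂_2 − rank ∂_3 = (10 − 6) − 4 = 0, and the invariant factors of ∂_3 are all 1, so H_2 = 0.
  H_3: rank ker ∂_3 − rank ∂_4 = (5 − 4) − 0 = 1, and there is no ∂_4, so H_3 = Z.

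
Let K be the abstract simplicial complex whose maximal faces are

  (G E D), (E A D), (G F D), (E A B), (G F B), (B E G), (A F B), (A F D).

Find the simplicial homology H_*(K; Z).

We work with the vertex ordering A < B < D < E < F < G. The simplices of K, each written with vertices in increasing order, are:

  0-simplices (6): A, B, D, E, F, G
  1-simplices (12): AB, AD, AE, AF, BE, BF, BG, DE, DF, DG, EG, FG
  2-simplices (8): ABE, ABF, ADE, ADF, BEG, BFG, DEG, DFG

so the chain groups are C_0 ≅ Z^6, C_1 ≅ Z^12, C_2 ≅ Z^8.

The boundary map ∂_1: C_1 → C_0 maps an edge to its endpoints' difference, ∂[p,q] = q − p. For instance
  ∂BG = G − B.
The resulting 6×12 matrix has rank 5, and its Smith normal form has invariant factors (1,1,1,1,1).

∂_2: C_2 → C_1 sends each 2-simplex [p,q,r] to [q,r] − [p,r] + [p,q]. For instance
  ∂ADE = DE − AE + AD,
  ∂ABE = BE − AE + AB.
This gives a 12×8 integer matrix of rank 7; reducing to Smith normal form yields diagonal entries (1,1,1,1,1,1,1).

Reading off H_k = ker ∂_k / im ∂_{k+1}:

  H_0: rank C_0 − rank ∂_1 = 6 − 5 = 1, and the invariant factors of ∂_1 are all 1, so H_0 ≅ Z.
  H_1: rank ker ∂_1 − rank ∂_2 = (12 − 5) − 7 = 0, and the invariant factors of ∂_2 are all 1, so H_1 ≅ 0.
  H_2: rank ker ∂_2 − rank ∂_3 = (8 − 7) − 0 = 1, and there is no ∂_3, so H_2 ≅ Z.

As a check, the Euler characteristic is 6 − 12 + 8 = 2, which agrees with 1 − 0 + 1 = 2.
(K is a triangulation of the 2-sphere S^2.)

H_0 ≅ Z,  H_1 = 0,  H_2 ≅ Z.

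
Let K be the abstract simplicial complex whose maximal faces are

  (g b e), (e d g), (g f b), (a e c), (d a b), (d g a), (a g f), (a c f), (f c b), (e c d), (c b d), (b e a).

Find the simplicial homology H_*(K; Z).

H_0 ≅ Z,  H_1 ≅ Z_2,  H_2 = 0.

K has 7 vertices, 18 edges, 12 triangles.
rank ∂_0 = 0, rank ∂_1 = 6 ⇒ b_0 = 7 − 0 − 6 = 1; all invariant factors of ∂_1 are 1 so no torsion. So H_0 ≅ Z.
rank ∂_1 = 6, rank ∂_2 = 12 ⇒ b_1 = 18 − 6 − 12 = 0; ∂_2 has invariant factor(s) [2] giving torsion. So H_1 ≅ Z_2.
rank ∂_2 = 12, rank ∂_3 = 0 ⇒ b_2 = 12 − 12 − 0 = 0. So H_2 ≅ 0.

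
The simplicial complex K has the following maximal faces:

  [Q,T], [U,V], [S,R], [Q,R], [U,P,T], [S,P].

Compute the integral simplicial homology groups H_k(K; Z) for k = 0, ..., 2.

H_0 ≅ Z,  H_1 ≅ Z,  H_2 = 0.

Fix the vertex order P < Q < R < S < T < U < V and write every simplex with vertices in increasing order. Then dim K = 2 and the simplices of K are:

  0-simplices (7): P, Q, R, S, T, U, V
  1-simplices (8): PS, PT, PU, QR, QT, RS, TU, UV
  2-simplices (1): PTU

giving chain groups C_0 ≅ Z^7, C_1 ≅ Z^8, C_2 ≅ Z^1.

The boundary map ∂_1: C_1 → C_0 sends each edge [p,q] (with p < q) to q − p. For instance
  ∂PS = S − P.
This gives a 7×8 integer matrix of rank 6; reducing to Smith normal form yields diagonal entries (1,1,1,1,1,1).

The boundary map ∂_2: C_2 → C_1 acts by ∂[p,q,r] = [q,r] − [p,r] + [p,q]. For instance
  ∂PTU = TU − PU + PT.
The 8×1 boundary matrix has rank 1 and Smith normal form diag(1).

Now H_k = ker ∂_k / im ∂_{k+1}, so:

  H_0: rank C_0 − rank ∂_1 = 7 − 6 = 1, and the invariant factors of ∂_1 are all 1, so H_0 ≅ Z.
  H_1: rank ker ∂_1 − rank ∂_2 = (8 − 6) − 1 = 1, and the invariant factors of ∂_2 are all 1, so H_1 ≅ Z.
  H_2: rank ker ∂_2 − rank ∂_3 = (1 − 1) − 0 = 0, and there is no ∂_3, so H_2 ≅ 0.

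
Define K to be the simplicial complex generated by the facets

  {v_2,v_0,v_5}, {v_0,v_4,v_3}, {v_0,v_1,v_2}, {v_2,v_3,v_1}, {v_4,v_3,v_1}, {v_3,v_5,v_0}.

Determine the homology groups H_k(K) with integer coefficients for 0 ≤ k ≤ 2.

Fix the vertex order v_0 < v_1 < v_2 < v_3 < v_4 < v_5 and write every simplex with vertices in increasing order. Then dim K = 2 and the simplices of K are:

  0-simplices (6): [v_0], [v_1], [v_2], [v_3], [v_4], [v_5]
  1-simplices (12): [v_0,v_1], [v_0,v_2], [v_0,v_3], [v_0,v_4], [v_0,v_5], [v_1,v_2], [v_1,v_3], [v_1,v_4], [v_2,v_3], [v_2,v_5], [v_3,v_4], [v_3,v_5]
  2-simplices (6): [v_0,v_1,v_2], [v_0,v_2,v_5], [v_0,v_3,v_4], [v_0,v_3,v_5], [v_1,v_2,v_3], [v_1,v_3,v_4]

so the chain groups are C_0 ≅ Z^6, C_1 ≅ Z^12, C_2 ≅ Z^6.

∂_1: C_1 → C_0 maps an edge to its endpoints' difference, ∂[p,q] = q − p.
As a 6×12 matrix over Z this has rank 5, with invariant factors (1,1,1,1,1).

The boundary map ∂_2: C_2 → C_1 sends each 2-simplex [p,q,r] to [q,r] − [p,r] + [p,q]. For instance
  ∂[v_0,v_3,v_4] = [v_3,v_4] − [v_0,v_4] + [v_0,v_3],
  ∂[v_0,v_2,v_5] = [v_2,v_5] − [v_0,v_5] + [v_0,v_2].
As a 12×6 matrix over Z this has rank 6, with invariant factors (1,1,1,1,1,1).

Now H_k = ker ∂_k / im ∂_{k+1}, so:

  H_0: rank C_0 − rank ∂_1 = 6 − 5 = 1, and the invariant factors of ∂_1 are all 1, so H_0 = Z.
  H_1: rank ker ∂_1 − rank ∂_2 = (12 − 5) − 6 = 1, and the invariant factors of ∂_2 are all 1, so H_1 = Z.
  H_2: rank ker ∂_2 − rank ∂_3 = (6 − 6) − 0 = 0, and there is no ∂_3, so H_2 = 0.

H_0 ≅ Z,  H_1 ≅ Z,  H_2 = 0.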